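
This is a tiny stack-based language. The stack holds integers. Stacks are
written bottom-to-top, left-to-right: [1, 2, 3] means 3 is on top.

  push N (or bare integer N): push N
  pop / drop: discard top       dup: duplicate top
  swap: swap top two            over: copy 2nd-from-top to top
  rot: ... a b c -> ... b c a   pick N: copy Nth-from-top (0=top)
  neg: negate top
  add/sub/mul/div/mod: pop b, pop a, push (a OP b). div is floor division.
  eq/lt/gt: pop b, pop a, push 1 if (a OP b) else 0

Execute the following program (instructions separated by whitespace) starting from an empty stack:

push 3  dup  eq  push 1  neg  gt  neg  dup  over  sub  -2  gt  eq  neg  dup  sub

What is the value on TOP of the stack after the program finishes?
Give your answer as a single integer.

Answer: 0

Derivation:
After 'push 3': [3]
After 'dup': [3, 3]
After 'eq': [1]
After 'push 1': [1, 1]
After 'neg': [1, -1]
After 'gt': [1]
After 'neg': [-1]
After 'dup': [-1, -1]
After 'over': [-1, -1, -1]
After 'sub': [-1, 0]
After 'push -2': [-1, 0, -2]
After 'gt': [-1, 1]
After 'eq': [0]
After 'neg': [0]
After 'dup': [0, 0]
After 'sub': [0]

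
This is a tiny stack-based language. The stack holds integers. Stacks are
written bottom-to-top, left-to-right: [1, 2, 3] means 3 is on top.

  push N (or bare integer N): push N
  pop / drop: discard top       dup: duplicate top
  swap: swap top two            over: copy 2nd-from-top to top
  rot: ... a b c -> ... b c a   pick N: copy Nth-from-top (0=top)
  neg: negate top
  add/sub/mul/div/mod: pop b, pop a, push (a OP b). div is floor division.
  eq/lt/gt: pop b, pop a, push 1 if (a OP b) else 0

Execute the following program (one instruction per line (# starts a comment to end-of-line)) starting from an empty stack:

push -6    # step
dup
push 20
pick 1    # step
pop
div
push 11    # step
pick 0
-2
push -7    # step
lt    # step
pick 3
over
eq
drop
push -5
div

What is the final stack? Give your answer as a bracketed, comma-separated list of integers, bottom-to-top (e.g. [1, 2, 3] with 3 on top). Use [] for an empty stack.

Answer: [-6, -1, 11, 11, 0]

Derivation:
After 'push -6': [-6]
After 'dup': [-6, -6]
After 'push 20': [-6, -6, 20]
After 'pick 1': [-6, -6, 20, -6]
After 'pop': [-6, -6, 20]
After 'div': [-6, -1]
After 'push 11': [-6, -1, 11]
After 'pick 0': [-6, -1, 11, 11]
After 'push -2': [-6, -1, 11, 11, -2]
After 'push -7': [-6, -1, 11, 11, -2, -7]
After 'lt': [-6, -1, 11, 11, 0]
After 'pick 3': [-6, -1, 11, 11, 0, -1]
After 'over': [-6, -1, 11, 11, 0, -1, 0]
After 'eq': [-6, -1, 11, 11, 0, 0]
After 'drop': [-6, -1, 11, 11, 0]
After 'push -5': [-6, -1, 11, 11, 0, -5]
After 'div': [-6, -1, 11, 11, 0]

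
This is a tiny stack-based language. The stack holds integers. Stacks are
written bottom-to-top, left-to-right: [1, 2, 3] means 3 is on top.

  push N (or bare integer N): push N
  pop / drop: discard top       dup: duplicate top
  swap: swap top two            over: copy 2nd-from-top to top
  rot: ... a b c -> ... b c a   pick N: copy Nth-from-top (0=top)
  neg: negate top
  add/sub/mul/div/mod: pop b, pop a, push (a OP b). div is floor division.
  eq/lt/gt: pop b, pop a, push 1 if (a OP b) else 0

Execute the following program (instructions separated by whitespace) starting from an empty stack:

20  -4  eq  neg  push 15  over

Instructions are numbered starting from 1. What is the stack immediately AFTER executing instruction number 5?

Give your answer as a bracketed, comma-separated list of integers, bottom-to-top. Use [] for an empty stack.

Answer: [0, 15]

Derivation:
Step 1 ('20'): [20]
Step 2 ('-4'): [20, -4]
Step 3 ('eq'): [0]
Step 4 ('neg'): [0]
Step 5 ('push 15'): [0, 15]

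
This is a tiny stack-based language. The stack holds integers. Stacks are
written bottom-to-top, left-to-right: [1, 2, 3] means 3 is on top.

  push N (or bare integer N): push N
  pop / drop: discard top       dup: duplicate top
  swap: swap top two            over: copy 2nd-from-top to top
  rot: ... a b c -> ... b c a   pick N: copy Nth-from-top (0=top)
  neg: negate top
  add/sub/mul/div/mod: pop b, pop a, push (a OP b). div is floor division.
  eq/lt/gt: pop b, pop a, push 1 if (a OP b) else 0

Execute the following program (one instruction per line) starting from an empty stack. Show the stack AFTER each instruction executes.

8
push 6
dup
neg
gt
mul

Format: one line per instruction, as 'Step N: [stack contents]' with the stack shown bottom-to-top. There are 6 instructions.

Step 1: [8]
Step 2: [8, 6]
Step 3: [8, 6, 6]
Step 4: [8, 6, -6]
Step 5: [8, 1]
Step 6: [8]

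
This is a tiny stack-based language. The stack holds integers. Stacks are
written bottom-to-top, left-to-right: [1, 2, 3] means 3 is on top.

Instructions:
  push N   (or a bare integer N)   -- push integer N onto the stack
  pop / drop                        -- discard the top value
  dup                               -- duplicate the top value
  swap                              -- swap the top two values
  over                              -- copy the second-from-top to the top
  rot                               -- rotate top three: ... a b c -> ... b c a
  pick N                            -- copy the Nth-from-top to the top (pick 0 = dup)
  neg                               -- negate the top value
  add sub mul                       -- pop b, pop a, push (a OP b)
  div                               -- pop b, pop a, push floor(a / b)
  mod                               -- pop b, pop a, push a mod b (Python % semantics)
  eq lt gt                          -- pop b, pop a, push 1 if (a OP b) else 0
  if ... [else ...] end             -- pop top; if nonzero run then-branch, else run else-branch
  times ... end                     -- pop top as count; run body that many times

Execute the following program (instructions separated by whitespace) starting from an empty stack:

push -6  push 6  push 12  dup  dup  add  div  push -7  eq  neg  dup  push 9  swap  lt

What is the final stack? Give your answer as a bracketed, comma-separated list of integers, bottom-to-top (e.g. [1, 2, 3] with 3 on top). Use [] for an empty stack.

After 'push -6': [-6]
After 'push 6': [-6, 6]
After 'push 12': [-6, 6, 12]
After 'dup': [-6, 6, 12, 12]
After 'dup': [-6, 6, 12, 12, 12]
After 'add': [-6, 6, 12, 24]
After 'div': [-6, 6, 0]
After 'push -7': [-6, 6, 0, -7]
After 'eq': [-6, 6, 0]
After 'neg': [-6, 6, 0]
After 'dup': [-6, 6, 0, 0]
After 'push 9': [-6, 6, 0, 0, 9]
After 'swap': [-6, 6, 0, 9, 0]
After 'lt': [-6, 6, 0, 0]

Answer: [-6, 6, 0, 0]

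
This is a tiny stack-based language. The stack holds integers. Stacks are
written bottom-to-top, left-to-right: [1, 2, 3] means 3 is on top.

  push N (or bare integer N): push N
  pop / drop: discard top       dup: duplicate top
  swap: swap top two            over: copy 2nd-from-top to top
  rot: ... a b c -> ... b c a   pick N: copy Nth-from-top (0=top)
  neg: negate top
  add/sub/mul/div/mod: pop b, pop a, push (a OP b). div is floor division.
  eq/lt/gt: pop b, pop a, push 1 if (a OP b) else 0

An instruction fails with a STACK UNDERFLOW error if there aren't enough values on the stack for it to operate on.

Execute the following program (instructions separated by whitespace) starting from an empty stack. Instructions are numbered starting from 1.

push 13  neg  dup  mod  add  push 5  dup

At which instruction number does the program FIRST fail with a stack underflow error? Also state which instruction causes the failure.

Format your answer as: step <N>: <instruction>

Step 1 ('push 13'): stack = [13], depth = 1
Step 2 ('neg'): stack = [-13], depth = 1
Step 3 ('dup'): stack = [-13, -13], depth = 2
Step 4 ('mod'): stack = [0], depth = 1
Step 5 ('add'): needs 2 value(s) but depth is 1 — STACK UNDERFLOW

Answer: step 5: add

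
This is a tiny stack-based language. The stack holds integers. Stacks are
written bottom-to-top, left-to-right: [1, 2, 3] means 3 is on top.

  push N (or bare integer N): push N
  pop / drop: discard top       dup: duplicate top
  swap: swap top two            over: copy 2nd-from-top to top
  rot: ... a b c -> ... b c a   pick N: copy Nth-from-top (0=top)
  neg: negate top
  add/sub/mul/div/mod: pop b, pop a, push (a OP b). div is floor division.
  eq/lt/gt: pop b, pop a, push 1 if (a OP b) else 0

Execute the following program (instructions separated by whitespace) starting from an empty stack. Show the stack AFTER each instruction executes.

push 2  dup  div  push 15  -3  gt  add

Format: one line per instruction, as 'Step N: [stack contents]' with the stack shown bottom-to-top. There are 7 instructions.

Step 1: [2]
Step 2: [2, 2]
Step 3: [1]
Step 4: [1, 15]
Step 5: [1, 15, -3]
Step 6: [1, 1]
Step 7: [2]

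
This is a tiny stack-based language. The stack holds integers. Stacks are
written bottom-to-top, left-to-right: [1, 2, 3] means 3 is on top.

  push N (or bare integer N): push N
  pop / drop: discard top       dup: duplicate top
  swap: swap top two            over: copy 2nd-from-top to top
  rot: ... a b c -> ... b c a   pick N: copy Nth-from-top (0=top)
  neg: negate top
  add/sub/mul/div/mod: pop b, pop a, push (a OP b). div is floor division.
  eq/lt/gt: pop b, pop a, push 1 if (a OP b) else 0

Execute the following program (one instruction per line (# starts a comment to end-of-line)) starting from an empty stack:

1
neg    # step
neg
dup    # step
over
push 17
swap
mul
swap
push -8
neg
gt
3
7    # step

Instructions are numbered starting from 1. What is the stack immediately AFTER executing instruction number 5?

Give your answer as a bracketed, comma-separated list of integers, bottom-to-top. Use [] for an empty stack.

Answer: [1, 1, 1]

Derivation:
Step 1 ('1'): [1]
Step 2 ('neg'): [-1]
Step 3 ('neg'): [1]
Step 4 ('dup'): [1, 1]
Step 5 ('over'): [1, 1, 1]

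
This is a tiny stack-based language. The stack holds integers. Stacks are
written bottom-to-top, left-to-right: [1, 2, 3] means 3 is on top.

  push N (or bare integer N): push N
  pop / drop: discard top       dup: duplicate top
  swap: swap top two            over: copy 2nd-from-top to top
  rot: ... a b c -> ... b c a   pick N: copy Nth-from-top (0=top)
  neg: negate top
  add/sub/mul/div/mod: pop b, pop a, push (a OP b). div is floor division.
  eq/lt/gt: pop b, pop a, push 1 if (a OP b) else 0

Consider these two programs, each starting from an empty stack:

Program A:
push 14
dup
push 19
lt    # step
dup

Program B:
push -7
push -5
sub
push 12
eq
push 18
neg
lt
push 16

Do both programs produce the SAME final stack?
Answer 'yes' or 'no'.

Program A trace:
  After 'push 14': [14]
  After 'dup': [14, 14]
  After 'push 19': [14, 14, 19]
  After 'lt': [14, 1]
  After 'dup': [14, 1, 1]
Program A final stack: [14, 1, 1]

Program B trace:
  After 'push -7': [-7]
  After 'push -5': [-7, -5]
  After 'sub': [-2]
  After 'push 12': [-2, 12]
  After 'eq': [0]
  After 'push 18': [0, 18]
  After 'neg': [0, -18]
  After 'lt': [0]
  After 'push 16': [0, 16]
Program B final stack: [0, 16]
Same: no

Answer: no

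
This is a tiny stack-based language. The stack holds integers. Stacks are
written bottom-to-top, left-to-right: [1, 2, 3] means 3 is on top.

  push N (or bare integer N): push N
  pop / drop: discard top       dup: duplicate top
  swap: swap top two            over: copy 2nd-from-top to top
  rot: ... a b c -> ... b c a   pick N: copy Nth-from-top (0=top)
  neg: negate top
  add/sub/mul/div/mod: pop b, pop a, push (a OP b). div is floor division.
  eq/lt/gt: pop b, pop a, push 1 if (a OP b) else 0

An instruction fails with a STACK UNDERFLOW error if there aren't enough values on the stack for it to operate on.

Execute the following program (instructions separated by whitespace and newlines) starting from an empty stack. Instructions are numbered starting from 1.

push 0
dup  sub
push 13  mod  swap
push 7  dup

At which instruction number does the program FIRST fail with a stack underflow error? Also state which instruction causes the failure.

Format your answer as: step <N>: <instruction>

Step 1 ('push 0'): stack = [0], depth = 1
Step 2 ('dup'): stack = [0, 0], depth = 2
Step 3 ('sub'): stack = [0], depth = 1
Step 4 ('push 13'): stack = [0, 13], depth = 2
Step 5 ('mod'): stack = [0], depth = 1
Step 6 ('swap'): needs 2 value(s) but depth is 1 — STACK UNDERFLOW

Answer: step 6: swap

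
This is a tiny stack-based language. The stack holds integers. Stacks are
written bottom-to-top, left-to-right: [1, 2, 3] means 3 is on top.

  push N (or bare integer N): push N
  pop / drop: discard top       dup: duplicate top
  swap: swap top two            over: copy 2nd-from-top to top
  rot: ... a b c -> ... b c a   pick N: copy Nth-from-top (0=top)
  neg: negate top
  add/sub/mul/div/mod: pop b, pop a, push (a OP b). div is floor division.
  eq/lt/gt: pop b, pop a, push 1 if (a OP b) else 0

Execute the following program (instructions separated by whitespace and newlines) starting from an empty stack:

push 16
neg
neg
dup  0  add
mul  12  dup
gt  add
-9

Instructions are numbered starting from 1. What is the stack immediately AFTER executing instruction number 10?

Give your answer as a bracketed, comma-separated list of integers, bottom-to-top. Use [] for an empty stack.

Step 1 ('push 16'): [16]
Step 2 ('neg'): [-16]
Step 3 ('neg'): [16]
Step 4 ('dup'): [16, 16]
Step 5 ('0'): [16, 16, 0]
Step 6 ('add'): [16, 16]
Step 7 ('mul'): [256]
Step 8 ('12'): [256, 12]
Step 9 ('dup'): [256, 12, 12]
Step 10 ('gt'): [256, 0]

Answer: [256, 0]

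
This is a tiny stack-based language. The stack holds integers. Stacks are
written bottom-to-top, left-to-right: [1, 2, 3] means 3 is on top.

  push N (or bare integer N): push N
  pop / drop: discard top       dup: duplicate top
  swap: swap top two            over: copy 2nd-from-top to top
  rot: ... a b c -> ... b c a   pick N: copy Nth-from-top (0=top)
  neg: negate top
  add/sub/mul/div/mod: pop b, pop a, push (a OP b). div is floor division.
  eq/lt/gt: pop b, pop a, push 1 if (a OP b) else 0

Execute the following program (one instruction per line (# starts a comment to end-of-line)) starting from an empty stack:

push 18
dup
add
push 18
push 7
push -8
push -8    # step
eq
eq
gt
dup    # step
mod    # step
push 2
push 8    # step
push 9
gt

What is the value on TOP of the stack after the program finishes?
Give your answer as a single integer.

After 'push 18': [18]
After 'dup': [18, 18]
After 'add': [36]
After 'push 18': [36, 18]
After 'push 7': [36, 18, 7]
After 'push -8': [36, 18, 7, -8]
After 'push -8': [36, 18, 7, -8, -8]
After 'eq': [36, 18, 7, 1]
After 'eq': [36, 18, 0]
After 'gt': [36, 1]
After 'dup': [36, 1, 1]
After 'mod': [36, 0]
After 'push 2': [36, 0, 2]
After 'push 8': [36, 0, 2, 8]
After 'push 9': [36, 0, 2, 8, 9]
After 'gt': [36, 0, 2, 0]

Answer: 0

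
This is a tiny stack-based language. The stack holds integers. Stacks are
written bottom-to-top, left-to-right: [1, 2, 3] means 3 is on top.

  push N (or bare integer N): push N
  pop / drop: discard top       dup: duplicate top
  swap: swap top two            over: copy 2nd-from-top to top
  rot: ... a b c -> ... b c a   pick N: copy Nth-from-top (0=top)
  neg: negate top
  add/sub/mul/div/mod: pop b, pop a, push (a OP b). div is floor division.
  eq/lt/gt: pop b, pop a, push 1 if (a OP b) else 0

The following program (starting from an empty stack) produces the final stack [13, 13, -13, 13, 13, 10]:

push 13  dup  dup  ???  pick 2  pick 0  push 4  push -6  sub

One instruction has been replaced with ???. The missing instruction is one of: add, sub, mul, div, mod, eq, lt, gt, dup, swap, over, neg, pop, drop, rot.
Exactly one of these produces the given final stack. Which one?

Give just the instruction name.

Answer: neg

Derivation:
Stack before ???: [13, 13, 13]
Stack after ???:  [13, 13, -13]
The instruction that transforms [13, 13, 13] -> [13, 13, -13] is: neg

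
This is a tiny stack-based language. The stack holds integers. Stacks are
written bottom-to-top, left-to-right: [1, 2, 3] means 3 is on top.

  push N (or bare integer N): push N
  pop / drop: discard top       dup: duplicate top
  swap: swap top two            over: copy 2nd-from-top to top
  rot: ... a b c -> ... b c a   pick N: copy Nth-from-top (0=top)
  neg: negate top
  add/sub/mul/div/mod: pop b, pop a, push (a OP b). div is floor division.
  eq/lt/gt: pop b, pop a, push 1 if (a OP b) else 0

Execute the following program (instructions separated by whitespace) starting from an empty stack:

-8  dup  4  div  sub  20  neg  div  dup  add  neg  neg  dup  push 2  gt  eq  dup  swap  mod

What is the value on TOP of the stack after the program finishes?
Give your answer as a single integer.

After 'push -8': [-8]
After 'dup': [-8, -8]
After 'push 4': [-8, -8, 4]
After 'div': [-8, -2]
After 'sub': [-6]
After 'push 20': [-6, 20]
After 'neg': [-6, -20]
After 'div': [0]
After 'dup': [0, 0]
After 'add': [0]
After 'neg': [0]
After 'neg': [0]
After 'dup': [0, 0]
After 'push 2': [0, 0, 2]
After 'gt': [0, 0]
After 'eq': [1]
After 'dup': [1, 1]
After 'swap': [1, 1]
After 'mod': [0]

Answer: 0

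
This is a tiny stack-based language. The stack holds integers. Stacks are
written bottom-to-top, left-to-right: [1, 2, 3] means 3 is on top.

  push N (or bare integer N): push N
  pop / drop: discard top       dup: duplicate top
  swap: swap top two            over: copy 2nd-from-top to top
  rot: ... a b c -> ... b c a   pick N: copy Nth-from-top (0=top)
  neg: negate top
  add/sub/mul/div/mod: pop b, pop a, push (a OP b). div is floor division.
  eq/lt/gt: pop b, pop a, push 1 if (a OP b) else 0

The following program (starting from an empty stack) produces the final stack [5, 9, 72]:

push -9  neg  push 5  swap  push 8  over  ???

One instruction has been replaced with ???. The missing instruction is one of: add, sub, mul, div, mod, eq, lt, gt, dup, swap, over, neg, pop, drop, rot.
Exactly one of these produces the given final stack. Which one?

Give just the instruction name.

Stack before ???: [5, 9, 8, 9]
Stack after ???:  [5, 9, 72]
The instruction that transforms [5, 9, 8, 9] -> [5, 9, 72] is: mul

Answer: mul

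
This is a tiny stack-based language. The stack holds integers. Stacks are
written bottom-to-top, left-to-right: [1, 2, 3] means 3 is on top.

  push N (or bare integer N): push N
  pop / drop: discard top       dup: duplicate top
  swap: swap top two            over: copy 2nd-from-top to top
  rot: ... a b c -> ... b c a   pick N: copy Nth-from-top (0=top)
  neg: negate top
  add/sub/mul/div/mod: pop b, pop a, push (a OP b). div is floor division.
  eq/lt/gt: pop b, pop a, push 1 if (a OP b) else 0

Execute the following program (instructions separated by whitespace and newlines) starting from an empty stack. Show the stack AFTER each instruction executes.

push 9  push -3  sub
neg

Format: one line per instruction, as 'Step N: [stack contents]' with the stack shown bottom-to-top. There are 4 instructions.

Step 1: [9]
Step 2: [9, -3]
Step 3: [12]
Step 4: [-12]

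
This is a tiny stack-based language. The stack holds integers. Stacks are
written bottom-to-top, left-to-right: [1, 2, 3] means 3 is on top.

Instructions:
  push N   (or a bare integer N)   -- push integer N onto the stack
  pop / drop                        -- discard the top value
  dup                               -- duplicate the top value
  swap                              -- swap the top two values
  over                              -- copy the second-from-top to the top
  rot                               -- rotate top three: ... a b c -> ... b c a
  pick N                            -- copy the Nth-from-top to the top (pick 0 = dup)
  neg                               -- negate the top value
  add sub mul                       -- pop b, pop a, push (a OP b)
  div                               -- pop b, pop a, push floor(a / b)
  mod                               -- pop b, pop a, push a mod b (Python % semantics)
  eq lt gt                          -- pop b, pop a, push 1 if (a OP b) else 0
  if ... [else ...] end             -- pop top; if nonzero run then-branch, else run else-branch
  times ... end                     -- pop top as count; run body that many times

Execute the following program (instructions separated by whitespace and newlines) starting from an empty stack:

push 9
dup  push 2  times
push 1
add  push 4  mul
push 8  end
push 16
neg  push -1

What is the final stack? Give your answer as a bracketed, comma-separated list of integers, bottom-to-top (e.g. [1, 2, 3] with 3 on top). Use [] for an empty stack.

After 'push 9': [9]
After 'dup': [9, 9]
After 'push 2': [9, 9, 2]
After 'times': [9, 9]
After 'push 1': [9, 9, 1]
After 'add': [9, 10]
After 'push 4': [9, 10, 4]
After 'mul': [9, 40]
After 'push 8': [9, 40, 8]
After 'push 1': [9, 40, 8, 1]
After 'add': [9, 40, 9]
After 'push 4': [9, 40, 9, 4]
After 'mul': [9, 40, 36]
After 'push 8': [9, 40, 36, 8]
After 'push 16': [9, 40, 36, 8, 16]
After 'neg': [9, 40, 36, 8, -16]
After 'push -1': [9, 40, 36, 8, -16, -1]

Answer: [9, 40, 36, 8, -16, -1]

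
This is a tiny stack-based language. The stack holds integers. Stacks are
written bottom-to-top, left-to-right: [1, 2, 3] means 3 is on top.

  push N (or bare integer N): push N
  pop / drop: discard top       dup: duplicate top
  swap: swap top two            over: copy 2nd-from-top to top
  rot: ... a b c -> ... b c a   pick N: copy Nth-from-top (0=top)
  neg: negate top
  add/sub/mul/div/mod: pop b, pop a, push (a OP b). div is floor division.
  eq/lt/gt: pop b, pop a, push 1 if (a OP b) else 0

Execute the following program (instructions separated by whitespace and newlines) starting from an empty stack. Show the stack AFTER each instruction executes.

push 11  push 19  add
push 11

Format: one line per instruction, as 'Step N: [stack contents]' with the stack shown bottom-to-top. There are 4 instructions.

Step 1: [11]
Step 2: [11, 19]
Step 3: [30]
Step 4: [30, 11]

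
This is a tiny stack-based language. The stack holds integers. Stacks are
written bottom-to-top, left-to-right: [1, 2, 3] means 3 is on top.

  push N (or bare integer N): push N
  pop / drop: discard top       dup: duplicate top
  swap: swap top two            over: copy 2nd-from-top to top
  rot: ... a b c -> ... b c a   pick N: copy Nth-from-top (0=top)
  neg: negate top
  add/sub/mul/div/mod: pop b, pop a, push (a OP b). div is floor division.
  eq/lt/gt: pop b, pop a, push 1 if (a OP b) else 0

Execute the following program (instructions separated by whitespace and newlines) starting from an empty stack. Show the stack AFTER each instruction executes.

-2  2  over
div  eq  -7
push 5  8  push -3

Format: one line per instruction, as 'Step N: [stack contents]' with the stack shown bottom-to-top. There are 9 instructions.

Step 1: [-2]
Step 2: [-2, 2]
Step 3: [-2, 2, -2]
Step 4: [-2, -1]
Step 5: [0]
Step 6: [0, -7]
Step 7: [0, -7, 5]
Step 8: [0, -7, 5, 8]
Step 9: [0, -7, 5, 8, -3]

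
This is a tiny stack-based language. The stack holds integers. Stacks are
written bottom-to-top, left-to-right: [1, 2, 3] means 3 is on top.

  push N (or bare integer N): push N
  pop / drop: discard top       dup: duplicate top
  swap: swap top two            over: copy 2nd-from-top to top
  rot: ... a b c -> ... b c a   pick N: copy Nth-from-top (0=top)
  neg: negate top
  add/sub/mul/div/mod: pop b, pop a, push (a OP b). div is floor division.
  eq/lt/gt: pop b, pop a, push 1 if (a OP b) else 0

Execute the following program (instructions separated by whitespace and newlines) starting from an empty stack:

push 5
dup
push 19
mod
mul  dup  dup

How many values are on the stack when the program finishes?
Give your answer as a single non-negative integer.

After 'push 5': stack = [5] (depth 1)
After 'dup': stack = [5, 5] (depth 2)
After 'push 19': stack = [5, 5, 19] (depth 3)
After 'mod': stack = [5, 5] (depth 2)
After 'mul': stack = [25] (depth 1)
After 'dup': stack = [25, 25] (depth 2)
After 'dup': stack = [25, 25, 25] (depth 3)

Answer: 3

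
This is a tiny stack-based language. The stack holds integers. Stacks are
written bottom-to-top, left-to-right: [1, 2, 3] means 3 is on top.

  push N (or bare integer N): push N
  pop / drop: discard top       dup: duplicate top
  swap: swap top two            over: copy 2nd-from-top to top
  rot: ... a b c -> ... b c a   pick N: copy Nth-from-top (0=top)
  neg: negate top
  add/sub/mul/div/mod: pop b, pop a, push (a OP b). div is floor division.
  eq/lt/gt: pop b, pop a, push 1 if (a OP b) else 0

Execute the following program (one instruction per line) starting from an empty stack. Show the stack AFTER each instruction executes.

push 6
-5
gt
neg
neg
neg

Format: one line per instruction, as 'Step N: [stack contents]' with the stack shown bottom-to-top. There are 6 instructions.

Step 1: [6]
Step 2: [6, -5]
Step 3: [1]
Step 4: [-1]
Step 5: [1]
Step 6: [-1]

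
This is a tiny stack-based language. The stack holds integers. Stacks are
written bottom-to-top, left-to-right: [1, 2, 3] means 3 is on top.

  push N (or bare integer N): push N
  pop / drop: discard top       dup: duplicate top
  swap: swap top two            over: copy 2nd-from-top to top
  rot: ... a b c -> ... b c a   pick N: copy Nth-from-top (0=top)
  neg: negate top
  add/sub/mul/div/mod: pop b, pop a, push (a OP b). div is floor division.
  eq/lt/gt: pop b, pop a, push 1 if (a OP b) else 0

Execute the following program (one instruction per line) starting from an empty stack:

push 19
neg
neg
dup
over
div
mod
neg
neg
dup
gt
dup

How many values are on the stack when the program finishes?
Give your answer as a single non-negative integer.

Answer: 2

Derivation:
After 'push 19': stack = [19] (depth 1)
After 'neg': stack = [-19] (depth 1)
After 'neg': stack = [19] (depth 1)
After 'dup': stack = [19, 19] (depth 2)
After 'over': stack = [19, 19, 19] (depth 3)
After 'div': stack = [19, 1] (depth 2)
After 'mod': stack = [0] (depth 1)
After 'neg': stack = [0] (depth 1)
After 'neg': stack = [0] (depth 1)
After 'dup': stack = [0, 0] (depth 2)
After 'gt': stack = [0] (depth 1)
After 'dup': stack = [0, 0] (depth 2)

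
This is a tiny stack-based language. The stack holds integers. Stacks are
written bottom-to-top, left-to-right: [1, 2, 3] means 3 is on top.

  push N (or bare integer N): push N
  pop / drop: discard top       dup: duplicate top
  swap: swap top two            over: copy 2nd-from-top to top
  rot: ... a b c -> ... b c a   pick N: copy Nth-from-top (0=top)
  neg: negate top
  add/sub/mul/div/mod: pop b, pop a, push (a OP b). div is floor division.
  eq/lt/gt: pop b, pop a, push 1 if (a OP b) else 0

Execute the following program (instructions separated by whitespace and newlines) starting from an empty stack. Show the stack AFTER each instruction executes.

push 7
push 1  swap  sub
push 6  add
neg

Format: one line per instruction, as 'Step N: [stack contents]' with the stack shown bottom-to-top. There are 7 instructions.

Step 1: [7]
Step 2: [7, 1]
Step 3: [1, 7]
Step 4: [-6]
Step 5: [-6, 6]
Step 6: [0]
Step 7: [0]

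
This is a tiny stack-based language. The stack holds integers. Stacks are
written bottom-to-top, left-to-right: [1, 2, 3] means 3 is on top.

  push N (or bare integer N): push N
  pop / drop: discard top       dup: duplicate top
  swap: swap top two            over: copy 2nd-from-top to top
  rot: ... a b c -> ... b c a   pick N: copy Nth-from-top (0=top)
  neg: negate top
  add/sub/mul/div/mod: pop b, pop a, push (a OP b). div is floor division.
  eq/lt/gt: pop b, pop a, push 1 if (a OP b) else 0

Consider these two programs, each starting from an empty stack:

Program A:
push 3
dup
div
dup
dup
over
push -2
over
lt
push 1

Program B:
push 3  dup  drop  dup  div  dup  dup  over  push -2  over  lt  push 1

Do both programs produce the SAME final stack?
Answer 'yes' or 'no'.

Program A trace:
  After 'push 3': [3]
  After 'dup': [3, 3]
  After 'div': [1]
  After 'dup': [1, 1]
  After 'dup': [1, 1, 1]
  After 'over': [1, 1, 1, 1]
  After 'push -2': [1, 1, 1, 1, -2]
  After 'over': [1, 1, 1, 1, -2, 1]
  After 'lt': [1, 1, 1, 1, 1]
  After 'push 1': [1, 1, 1, 1, 1, 1]
Program A final stack: [1, 1, 1, 1, 1, 1]

Program B trace:
  After 'push 3': [3]
  After 'dup': [3, 3]
  After 'drop': [3]
  After 'dup': [3, 3]
  After 'div': [1]
  After 'dup': [1, 1]
  After 'dup': [1, 1, 1]
  After 'over': [1, 1, 1, 1]
  After 'push -2': [1, 1, 1, 1, -2]
  After 'over': [1, 1, 1, 1, -2, 1]
  After 'lt': [1, 1, 1, 1, 1]
  After 'push 1': [1, 1, 1, 1, 1, 1]
Program B final stack: [1, 1, 1, 1, 1, 1]
Same: yes

Answer: yes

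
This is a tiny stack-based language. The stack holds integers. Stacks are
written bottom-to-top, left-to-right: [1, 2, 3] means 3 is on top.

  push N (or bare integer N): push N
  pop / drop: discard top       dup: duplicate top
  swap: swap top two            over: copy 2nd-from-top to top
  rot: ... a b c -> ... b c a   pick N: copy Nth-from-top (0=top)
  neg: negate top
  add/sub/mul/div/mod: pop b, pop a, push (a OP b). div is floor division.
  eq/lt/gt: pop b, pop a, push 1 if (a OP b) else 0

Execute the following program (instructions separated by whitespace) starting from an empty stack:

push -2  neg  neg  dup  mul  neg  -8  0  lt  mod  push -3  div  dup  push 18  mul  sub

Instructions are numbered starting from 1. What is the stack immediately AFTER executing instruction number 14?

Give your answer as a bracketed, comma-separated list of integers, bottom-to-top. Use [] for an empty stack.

Step 1 ('push -2'): [-2]
Step 2 ('neg'): [2]
Step 3 ('neg'): [-2]
Step 4 ('dup'): [-2, -2]
Step 5 ('mul'): [4]
Step 6 ('neg'): [-4]
Step 7 ('-8'): [-4, -8]
Step 8 ('0'): [-4, -8, 0]
Step 9 ('lt'): [-4, 1]
Step 10 ('mod'): [0]
Step 11 ('push -3'): [0, -3]
Step 12 ('div'): [0]
Step 13 ('dup'): [0, 0]
Step 14 ('push 18'): [0, 0, 18]

Answer: [0, 0, 18]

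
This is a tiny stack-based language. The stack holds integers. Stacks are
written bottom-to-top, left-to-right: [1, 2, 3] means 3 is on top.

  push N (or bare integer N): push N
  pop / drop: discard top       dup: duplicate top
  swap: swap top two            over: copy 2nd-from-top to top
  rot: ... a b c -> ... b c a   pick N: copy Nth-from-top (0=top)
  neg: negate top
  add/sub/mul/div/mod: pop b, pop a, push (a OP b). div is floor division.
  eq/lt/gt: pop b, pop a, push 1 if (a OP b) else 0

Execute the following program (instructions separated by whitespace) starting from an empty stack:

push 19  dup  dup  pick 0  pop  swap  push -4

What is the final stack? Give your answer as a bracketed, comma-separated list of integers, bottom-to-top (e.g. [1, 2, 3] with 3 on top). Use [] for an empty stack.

After 'push 19': [19]
After 'dup': [19, 19]
After 'dup': [19, 19, 19]
After 'pick 0': [19, 19, 19, 19]
After 'pop': [19, 19, 19]
After 'swap': [19, 19, 19]
After 'push -4': [19, 19, 19, -4]

Answer: [19, 19, 19, -4]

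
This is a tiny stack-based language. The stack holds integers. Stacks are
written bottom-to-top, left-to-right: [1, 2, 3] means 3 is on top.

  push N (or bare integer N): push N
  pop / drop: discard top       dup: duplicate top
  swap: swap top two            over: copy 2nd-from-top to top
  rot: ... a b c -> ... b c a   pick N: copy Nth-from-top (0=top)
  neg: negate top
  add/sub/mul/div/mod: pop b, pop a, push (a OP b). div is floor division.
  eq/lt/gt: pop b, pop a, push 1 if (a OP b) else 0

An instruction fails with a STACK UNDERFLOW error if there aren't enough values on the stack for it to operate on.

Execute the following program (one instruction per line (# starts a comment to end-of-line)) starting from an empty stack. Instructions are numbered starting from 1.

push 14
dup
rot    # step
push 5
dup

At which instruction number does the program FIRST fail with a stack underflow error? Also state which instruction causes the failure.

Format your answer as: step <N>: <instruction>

Step 1 ('push 14'): stack = [14], depth = 1
Step 2 ('dup'): stack = [14, 14], depth = 2
Step 3 ('rot'): needs 3 value(s) but depth is 2 — STACK UNDERFLOW

Answer: step 3: rot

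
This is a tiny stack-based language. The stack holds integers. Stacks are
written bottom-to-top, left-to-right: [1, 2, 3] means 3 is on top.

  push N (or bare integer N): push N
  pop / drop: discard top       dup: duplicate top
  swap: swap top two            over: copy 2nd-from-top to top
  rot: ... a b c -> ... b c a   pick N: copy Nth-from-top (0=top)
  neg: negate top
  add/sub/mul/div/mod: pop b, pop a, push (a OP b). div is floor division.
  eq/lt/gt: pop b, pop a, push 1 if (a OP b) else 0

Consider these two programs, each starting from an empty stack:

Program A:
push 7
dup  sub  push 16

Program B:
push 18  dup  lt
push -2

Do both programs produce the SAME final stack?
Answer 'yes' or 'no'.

Program A trace:
  After 'push 7': [7]
  After 'dup': [7, 7]
  After 'sub': [0]
  After 'push 16': [0, 16]
Program A final stack: [0, 16]

Program B trace:
  After 'push 18': [18]
  After 'dup': [18, 18]
  After 'lt': [0]
  After 'push -2': [0, -2]
Program B final stack: [0, -2]
Same: no

Answer: no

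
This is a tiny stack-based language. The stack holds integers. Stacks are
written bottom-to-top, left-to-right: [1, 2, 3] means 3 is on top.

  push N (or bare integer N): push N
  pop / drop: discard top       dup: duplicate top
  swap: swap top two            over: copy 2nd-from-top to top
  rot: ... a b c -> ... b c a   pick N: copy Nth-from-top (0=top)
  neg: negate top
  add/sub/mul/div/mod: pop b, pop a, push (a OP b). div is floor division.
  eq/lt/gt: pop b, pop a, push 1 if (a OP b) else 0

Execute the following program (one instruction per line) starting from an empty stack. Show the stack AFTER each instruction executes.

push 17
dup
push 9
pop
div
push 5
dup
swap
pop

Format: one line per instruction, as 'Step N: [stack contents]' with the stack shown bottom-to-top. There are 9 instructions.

Step 1: [17]
Step 2: [17, 17]
Step 3: [17, 17, 9]
Step 4: [17, 17]
Step 5: [1]
Step 6: [1, 5]
Step 7: [1, 5, 5]
Step 8: [1, 5, 5]
Step 9: [1, 5]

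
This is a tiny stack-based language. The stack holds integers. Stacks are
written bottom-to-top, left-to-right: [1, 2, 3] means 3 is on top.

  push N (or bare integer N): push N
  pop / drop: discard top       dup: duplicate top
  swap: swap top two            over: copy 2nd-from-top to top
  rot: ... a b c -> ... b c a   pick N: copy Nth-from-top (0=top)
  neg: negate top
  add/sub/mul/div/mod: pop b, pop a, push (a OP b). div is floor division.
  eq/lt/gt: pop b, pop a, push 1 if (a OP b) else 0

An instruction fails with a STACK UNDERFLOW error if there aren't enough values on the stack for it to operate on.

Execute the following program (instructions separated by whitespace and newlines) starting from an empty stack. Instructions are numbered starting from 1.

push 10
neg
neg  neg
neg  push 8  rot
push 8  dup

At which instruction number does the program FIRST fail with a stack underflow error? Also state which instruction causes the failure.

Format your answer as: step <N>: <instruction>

Step 1 ('push 10'): stack = [10], depth = 1
Step 2 ('neg'): stack = [-10], depth = 1
Step 3 ('neg'): stack = [10], depth = 1
Step 4 ('neg'): stack = [-10], depth = 1
Step 5 ('neg'): stack = [10], depth = 1
Step 6 ('push 8'): stack = [10, 8], depth = 2
Step 7 ('rot'): needs 3 value(s) but depth is 2 — STACK UNDERFLOW

Answer: step 7: rot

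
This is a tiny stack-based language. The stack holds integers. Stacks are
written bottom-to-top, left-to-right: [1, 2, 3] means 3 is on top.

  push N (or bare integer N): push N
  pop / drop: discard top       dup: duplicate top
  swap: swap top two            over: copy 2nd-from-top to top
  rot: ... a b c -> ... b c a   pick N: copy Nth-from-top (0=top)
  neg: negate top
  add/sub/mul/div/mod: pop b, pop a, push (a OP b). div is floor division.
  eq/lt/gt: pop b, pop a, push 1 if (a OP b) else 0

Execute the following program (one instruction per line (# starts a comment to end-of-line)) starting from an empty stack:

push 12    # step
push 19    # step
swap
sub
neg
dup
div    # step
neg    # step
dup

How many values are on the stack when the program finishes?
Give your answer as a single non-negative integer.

After 'push 12': stack = [12] (depth 1)
After 'push 19': stack = [12, 19] (depth 2)
After 'swap': stack = [19, 12] (depth 2)
After 'sub': stack = [7] (depth 1)
After 'neg': stack = [-7] (depth 1)
After 'dup': stack = [-7, -7] (depth 2)
After 'div': stack = [1] (depth 1)
After 'neg': stack = [-1] (depth 1)
After 'dup': stack = [-1, -1] (depth 2)

Answer: 2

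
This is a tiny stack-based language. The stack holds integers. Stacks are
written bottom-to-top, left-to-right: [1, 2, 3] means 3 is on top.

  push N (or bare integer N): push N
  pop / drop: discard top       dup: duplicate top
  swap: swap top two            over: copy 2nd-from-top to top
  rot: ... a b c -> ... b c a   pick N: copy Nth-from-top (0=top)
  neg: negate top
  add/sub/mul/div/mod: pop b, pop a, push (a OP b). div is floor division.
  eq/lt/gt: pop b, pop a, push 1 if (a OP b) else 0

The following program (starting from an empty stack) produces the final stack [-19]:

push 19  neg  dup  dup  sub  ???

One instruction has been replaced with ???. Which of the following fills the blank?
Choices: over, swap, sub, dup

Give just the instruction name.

Stack before ???: [-19, 0]
Stack after ???:  [-19]
Checking each choice:
  over: produces [-19, 0, -19]
  swap: produces [0, -19]
  sub: MATCH
  dup: produces [-19, 0, 0]


Answer: sub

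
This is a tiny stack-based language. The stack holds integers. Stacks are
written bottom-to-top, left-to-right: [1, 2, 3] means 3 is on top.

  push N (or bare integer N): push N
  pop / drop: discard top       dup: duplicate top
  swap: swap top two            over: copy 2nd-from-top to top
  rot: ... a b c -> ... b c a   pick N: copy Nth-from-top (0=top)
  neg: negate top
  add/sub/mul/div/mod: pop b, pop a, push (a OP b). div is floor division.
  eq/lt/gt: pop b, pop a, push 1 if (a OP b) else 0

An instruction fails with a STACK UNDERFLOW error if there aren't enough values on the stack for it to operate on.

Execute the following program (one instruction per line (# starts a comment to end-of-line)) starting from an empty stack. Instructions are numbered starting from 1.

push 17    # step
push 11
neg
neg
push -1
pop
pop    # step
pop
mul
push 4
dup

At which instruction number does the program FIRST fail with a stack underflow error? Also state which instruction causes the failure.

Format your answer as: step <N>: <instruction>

Answer: step 9: mul

Derivation:
Step 1 ('push 17'): stack = [17], depth = 1
Step 2 ('push 11'): stack = [17, 11], depth = 2
Step 3 ('neg'): stack = [17, -11], depth = 2
Step 4 ('neg'): stack = [17, 11], depth = 2
Step 5 ('push -1'): stack = [17, 11, -1], depth = 3
Step 6 ('pop'): stack = [17, 11], depth = 2
Step 7 ('pop'): stack = [17], depth = 1
Step 8 ('pop'): stack = [], depth = 0
Step 9 ('mul'): needs 2 value(s) but depth is 0 — STACK UNDERFLOW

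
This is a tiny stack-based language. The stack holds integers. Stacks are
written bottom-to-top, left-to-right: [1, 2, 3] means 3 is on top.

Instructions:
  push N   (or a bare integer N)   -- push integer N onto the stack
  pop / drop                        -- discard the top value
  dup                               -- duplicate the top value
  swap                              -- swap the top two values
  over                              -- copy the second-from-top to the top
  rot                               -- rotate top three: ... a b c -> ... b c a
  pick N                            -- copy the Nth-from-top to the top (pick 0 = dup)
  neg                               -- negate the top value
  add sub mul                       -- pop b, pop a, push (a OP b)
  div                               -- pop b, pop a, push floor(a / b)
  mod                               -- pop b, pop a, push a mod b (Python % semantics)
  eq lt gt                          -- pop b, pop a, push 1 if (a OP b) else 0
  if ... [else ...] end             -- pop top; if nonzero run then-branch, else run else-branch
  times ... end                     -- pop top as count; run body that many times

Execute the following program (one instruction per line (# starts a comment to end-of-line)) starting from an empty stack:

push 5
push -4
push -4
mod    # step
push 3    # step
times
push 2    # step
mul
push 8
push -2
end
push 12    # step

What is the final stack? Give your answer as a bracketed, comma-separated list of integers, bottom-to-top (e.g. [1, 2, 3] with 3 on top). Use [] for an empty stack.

Answer: [5, 0, 8, -4, 8, -4, 8, -2, 12]

Derivation:
After 'push 5': [5]
After 'push -4': [5, -4]
After 'push -4': [5, -4, -4]
After 'mod': [5, 0]
After 'push 3': [5, 0, 3]
After 'times': [5, 0]
After 'push 2': [5, 0, 2]
After 'mul': [5, 0]
After 'push 8': [5, 0, 8]
After 'push -2': [5, 0, 8, -2]
After 'push 2': [5, 0, 8, -2, 2]
After 'mul': [5, 0, 8, -4]
After 'push 8': [5, 0, 8, -4, 8]
After 'push -2': [5, 0, 8, -4, 8, -2]
After 'push 2': [5, 0, 8, -4, 8, -2, 2]
After 'mul': [5, 0, 8, -4, 8, -4]
After 'push 8': [5, 0, 8, -4, 8, -4, 8]
After 'push -2': [5, 0, 8, -4, 8, -4, 8, -2]
After 'push 12': [5, 0, 8, -4, 8, -4, 8, -2, 12]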